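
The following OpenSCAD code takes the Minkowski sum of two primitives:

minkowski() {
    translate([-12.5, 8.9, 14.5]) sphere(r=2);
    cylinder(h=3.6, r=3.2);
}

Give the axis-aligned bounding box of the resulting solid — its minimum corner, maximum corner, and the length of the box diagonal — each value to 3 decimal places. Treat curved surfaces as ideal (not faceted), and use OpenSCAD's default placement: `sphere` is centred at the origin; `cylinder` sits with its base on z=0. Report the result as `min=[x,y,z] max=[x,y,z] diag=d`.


min=[-17.700,3.700,12.500] max=[-7.300,14.100,20.100] diag=16.555

A = translate([-12.5, 8.9, 14.5]) sphere(r=2) → bbox [-14.5,6.9,12.5] .. [-10.5,10.9,16.5]
B = cylinder(h=3.6, r=3.2) → bbox [-3.2,-3.2,0] .. [3.2,3.2,3.6]
lo = A.lo+B.lo = [-14.5-3.2, 6.9-3.2, 12.5+0] = [-17.700,3.700,12.500]
hi = A.hi+B.hi = [-10.5+3.2, 10.9+3.2, 16.5+3.6] = [-7.300,14.100,20.100]
diag = √(10.4²+10.4²+7.6²) = √274.08 = 16.555


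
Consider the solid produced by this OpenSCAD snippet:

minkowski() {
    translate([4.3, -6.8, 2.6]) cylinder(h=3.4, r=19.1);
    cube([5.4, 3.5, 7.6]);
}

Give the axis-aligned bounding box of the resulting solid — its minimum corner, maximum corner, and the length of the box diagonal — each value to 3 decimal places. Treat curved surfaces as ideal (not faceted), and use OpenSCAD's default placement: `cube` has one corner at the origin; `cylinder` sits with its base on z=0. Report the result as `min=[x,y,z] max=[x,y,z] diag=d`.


A = translate([4.3, -6.8, 2.6]) cylinder(h=3.4, r=19.1) → bbox [-14.8,-25.9,2.6] .. [23.4,12.3,6]
B = cube([5.4, 3.5, 7.6]) → bbox [0,0,0] .. [5.4,3.5,7.6]
lo = A.lo+B.lo = [-14.8+0, -25.9+0, 2.6+0] = [-14.800,-25.900,2.600]
hi = A.hi+B.hi = [23.4+5.4, 12.3+3.5, 6+7.6] = [28.800,15.800,13.600]
diag = √(43.6²+41.7²+11²) = √3760.85 = 61.326

min=[-14.800,-25.900,2.600] max=[28.800,15.800,13.600] diag=61.326


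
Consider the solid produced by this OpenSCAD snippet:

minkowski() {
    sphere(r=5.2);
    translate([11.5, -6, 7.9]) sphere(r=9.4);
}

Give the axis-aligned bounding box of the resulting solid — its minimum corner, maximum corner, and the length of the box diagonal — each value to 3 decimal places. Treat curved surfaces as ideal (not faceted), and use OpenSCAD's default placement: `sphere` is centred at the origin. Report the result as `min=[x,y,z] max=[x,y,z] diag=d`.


min=[-3.100,-20.600,-6.700] max=[26.100,8.600,22.500] diag=50.576

A = translate([11.5, -6, 7.9]) sphere(r=9.4) → bbox [2.1,-15.4,-1.5] .. [20.9,3.4,17.3]
B = sphere(r=5.2) → bbox [-5.2,-5.2,-5.2] .. [5.2,5.2,5.2]
lo = A.lo+B.lo = [2.1-5.2, -15.4-5.2, -1.5-5.2] = [-3.100,-20.600,-6.700]
hi = A.hi+B.hi = [20.9+5.2, 3.4+5.2, 17.3+5.2] = [26.100,8.600,22.500]
diag = √(29.2²+29.2²+29.2²) = √2557.92 = 50.576


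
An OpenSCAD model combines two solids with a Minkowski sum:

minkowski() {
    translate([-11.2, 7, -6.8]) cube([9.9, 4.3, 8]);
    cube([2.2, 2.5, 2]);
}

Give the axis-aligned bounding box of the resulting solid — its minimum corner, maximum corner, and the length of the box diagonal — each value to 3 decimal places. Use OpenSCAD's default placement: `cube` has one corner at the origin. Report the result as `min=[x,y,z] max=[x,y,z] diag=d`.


A = translate([-11.2, 7, -6.8]) cube([9.9, 4.3, 8]) → bbox [-11.2,7,-6.8] .. [-1.3,11.3,1.2]
B = cube([2.2, 2.5, 2]) → bbox [0,0,0] .. [2.2,2.5,2]
lo = A.lo+B.lo = [-11.2+0, 7+0, -6.8+0] = [-11.200,7.000,-6.800]
hi = A.hi+B.hi = [-1.3+2.2, 11.3+2.5, 1.2+2] = [0.900,13.800,3.200]
diag = √(12.1²+6.8²+10²) = √292.65 = 17.107

min=[-11.200,7.000,-6.800] max=[0.900,13.800,3.200] diag=17.107


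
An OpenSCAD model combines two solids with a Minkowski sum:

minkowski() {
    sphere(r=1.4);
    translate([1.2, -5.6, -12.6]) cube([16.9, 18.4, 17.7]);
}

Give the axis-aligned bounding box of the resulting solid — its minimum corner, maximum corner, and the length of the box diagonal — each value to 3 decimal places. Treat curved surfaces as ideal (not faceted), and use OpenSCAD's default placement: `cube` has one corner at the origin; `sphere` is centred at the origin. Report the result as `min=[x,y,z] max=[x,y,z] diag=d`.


min=[-0.200,-7.000,-14.000] max=[19.500,14.200,6.500] diag=35.465

A = translate([1.2, -5.6, -12.6]) cube([16.9, 18.4, 17.7]) → bbox [1.2,-5.6,-12.6] .. [18.1,12.8,5.1]
B = sphere(r=1.4) → bbox [-1.4,-1.4,-1.4] .. [1.4,1.4,1.4]
lo = A.lo+B.lo = [1.2-1.4, -5.6-1.4, -12.6-1.4] = [-0.200,-7.000,-14.000]
hi = A.hi+B.hi = [18.1+1.4, 12.8+1.4, 5.1+1.4] = [19.500,14.200,6.500]
diag = √(19.7²+21.2²+20.5²) = √1257.78 = 35.465


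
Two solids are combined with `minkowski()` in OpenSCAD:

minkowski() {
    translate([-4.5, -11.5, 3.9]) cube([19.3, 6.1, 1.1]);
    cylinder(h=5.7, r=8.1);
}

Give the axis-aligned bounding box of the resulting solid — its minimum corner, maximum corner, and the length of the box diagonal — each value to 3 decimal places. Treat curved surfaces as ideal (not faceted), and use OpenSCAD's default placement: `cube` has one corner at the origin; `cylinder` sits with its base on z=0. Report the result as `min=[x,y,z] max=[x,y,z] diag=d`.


A = translate([-4.5, -11.5, 3.9]) cube([19.3, 6.1, 1.1]) → bbox [-4.5,-11.5,3.9] .. [14.8,-5.4,5]
B = cylinder(h=5.7, r=8.1) → bbox [-8.1,-8.1,0] .. [8.1,8.1,5.7]
lo = A.lo+B.lo = [-4.5-8.1, -11.5-8.1, 3.9+0] = [-12.600,-19.600,3.900]
hi = A.hi+B.hi = [14.8+8.1, -5.4+8.1, 5+5.7] = [22.900,2.700,10.700]
diag = √(35.5²+22.3²+6.8²) = √1803.78 = 42.471

min=[-12.600,-19.600,3.900] max=[22.900,2.700,10.700] diag=42.471


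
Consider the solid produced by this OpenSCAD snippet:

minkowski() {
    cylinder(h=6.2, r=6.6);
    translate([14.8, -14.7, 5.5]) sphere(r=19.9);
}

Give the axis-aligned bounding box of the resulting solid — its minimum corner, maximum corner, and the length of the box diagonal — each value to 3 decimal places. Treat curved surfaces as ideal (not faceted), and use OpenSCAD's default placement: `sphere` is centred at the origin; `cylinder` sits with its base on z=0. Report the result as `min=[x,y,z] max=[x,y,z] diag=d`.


min=[-11.700,-41.200,-14.400] max=[41.300,11.800,31.600] diag=87.943

A = translate([14.8, -14.7, 5.5]) sphere(r=19.9) → bbox [-5.1,-34.6,-14.4] .. [34.7,5.2,25.4]
B = cylinder(h=6.2, r=6.6) → bbox [-6.6,-6.6,0] .. [6.6,6.6,6.2]
lo = A.lo+B.lo = [-5.1-6.6, -34.6-6.6, -14.4+0] = [-11.700,-41.200,-14.400]
hi = A.hi+B.hi = [34.7+6.6, 5.2+6.6, 25.4+6.2] = [41.300,11.800,31.600]
diag = √(53²+53²+46²) = √7734 = 87.943


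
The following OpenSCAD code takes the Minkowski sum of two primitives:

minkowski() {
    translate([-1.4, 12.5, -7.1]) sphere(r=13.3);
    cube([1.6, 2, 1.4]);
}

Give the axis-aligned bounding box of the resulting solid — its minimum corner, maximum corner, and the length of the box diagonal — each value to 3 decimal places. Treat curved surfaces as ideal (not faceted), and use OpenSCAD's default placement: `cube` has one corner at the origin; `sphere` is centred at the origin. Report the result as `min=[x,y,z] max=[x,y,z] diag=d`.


min=[-14.700,-0.800,-20.400] max=[13.500,27.800,7.600] diag=48.961

A = translate([-1.4, 12.5, -7.1]) sphere(r=13.3) → bbox [-14.7,-0.8,-20.4] .. [11.9,25.8,6.2]
B = cube([1.6, 2, 1.4]) → bbox [0,0,0] .. [1.6,2,1.4]
lo = A.lo+B.lo = [-14.7+0, -0.8+0, -20.4+0] = [-14.700,-0.800,-20.400]
hi = A.hi+B.hi = [11.9+1.6, 25.8+2, 6.2+1.4] = [13.500,27.800,7.600]
diag = √(28.2²+28.6²+28²) = √2397.2 = 48.961


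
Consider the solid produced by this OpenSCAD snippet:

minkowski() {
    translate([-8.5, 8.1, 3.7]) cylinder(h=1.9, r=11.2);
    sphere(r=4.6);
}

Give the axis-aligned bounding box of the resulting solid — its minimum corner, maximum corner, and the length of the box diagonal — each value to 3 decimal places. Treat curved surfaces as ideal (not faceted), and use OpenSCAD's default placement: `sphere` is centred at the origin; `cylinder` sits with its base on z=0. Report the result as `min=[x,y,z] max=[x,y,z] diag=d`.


min=[-24.300,-7.700,-0.900] max=[7.300,23.900,10.200] diag=46.047

A = translate([-8.5, 8.1, 3.7]) cylinder(h=1.9, r=11.2) → bbox [-19.7,-3.1,3.7] .. [2.7,19.3,5.6]
B = sphere(r=4.6) → bbox [-4.6,-4.6,-4.6] .. [4.6,4.6,4.6]
lo = A.lo+B.lo = [-19.7-4.6, -3.1-4.6, 3.7-4.6] = [-24.300,-7.700,-0.900]
hi = A.hi+B.hi = [2.7+4.6, 19.3+4.6, 5.6+4.6] = [7.300,23.900,10.200]
diag = √(31.6²+31.6²+11.1²) = √2120.33 = 46.047


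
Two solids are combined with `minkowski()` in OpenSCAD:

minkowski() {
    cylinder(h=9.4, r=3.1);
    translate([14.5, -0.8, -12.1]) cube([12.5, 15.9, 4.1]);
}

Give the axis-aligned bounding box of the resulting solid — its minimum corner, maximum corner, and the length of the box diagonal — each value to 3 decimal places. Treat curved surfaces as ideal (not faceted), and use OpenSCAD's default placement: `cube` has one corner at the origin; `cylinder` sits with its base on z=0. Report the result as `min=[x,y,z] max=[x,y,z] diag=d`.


min=[11.400,-3.900,-12.100] max=[30.100,18.200,1.400] diag=31.943

A = translate([14.5, -0.8, -12.1]) cube([12.5, 15.9, 4.1]) → bbox [14.5,-0.8,-12.1] .. [27,15.1,-8]
B = cylinder(h=9.4, r=3.1) → bbox [-3.1,-3.1,0] .. [3.1,3.1,9.4]
lo = A.lo+B.lo = [14.5-3.1, -0.8-3.1, -12.1+0] = [11.400,-3.900,-12.100]
hi = A.hi+B.hi = [27+3.1, 15.1+3.1, -8+9.4] = [30.100,18.200,1.400]
diag = √(18.7²+22.1²+13.5²) = √1020.35 = 31.943


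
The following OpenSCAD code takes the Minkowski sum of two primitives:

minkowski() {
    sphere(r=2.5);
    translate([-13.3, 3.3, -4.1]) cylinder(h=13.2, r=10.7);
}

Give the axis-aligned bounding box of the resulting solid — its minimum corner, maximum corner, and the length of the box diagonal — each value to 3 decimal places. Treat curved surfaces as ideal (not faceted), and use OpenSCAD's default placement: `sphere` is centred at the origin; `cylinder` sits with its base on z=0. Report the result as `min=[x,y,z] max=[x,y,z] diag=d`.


min=[-26.500,-9.900,-6.600] max=[-0.100,16.500,11.600] diag=41.535

A = translate([-13.3, 3.3, -4.1]) cylinder(h=13.2, r=10.7) → bbox [-24,-7.4,-4.1] .. [-2.6,14,9.1]
B = sphere(r=2.5) → bbox [-2.5,-2.5,-2.5] .. [2.5,2.5,2.5]
lo = A.lo+B.lo = [-24-2.5, -7.4-2.5, -4.1-2.5] = [-26.500,-9.900,-6.600]
hi = A.hi+B.hi = [-2.6+2.5, 14+2.5, 9.1+2.5] = [-0.100,16.500,11.600]
diag = √(26.4²+26.4²+18.2²) = √1725.16 = 41.535


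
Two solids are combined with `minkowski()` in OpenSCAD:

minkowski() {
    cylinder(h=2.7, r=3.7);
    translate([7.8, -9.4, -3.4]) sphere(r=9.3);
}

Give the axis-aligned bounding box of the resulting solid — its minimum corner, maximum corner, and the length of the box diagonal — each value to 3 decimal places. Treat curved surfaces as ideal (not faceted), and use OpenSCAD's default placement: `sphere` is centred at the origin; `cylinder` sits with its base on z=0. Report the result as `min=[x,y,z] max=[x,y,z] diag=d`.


min=[-5.200,-22.400,-12.700] max=[20.800,3.600,8.600] diag=42.493

A = translate([7.8, -9.4, -3.4]) sphere(r=9.3) → bbox [-1.5,-18.7,-12.7] .. [17.1,-0.1,5.9]
B = cylinder(h=2.7, r=3.7) → bbox [-3.7,-3.7,0] .. [3.7,3.7,2.7]
lo = A.lo+B.lo = [-1.5-3.7, -18.7-3.7, -12.7+0] = [-5.200,-22.400,-12.700]
hi = A.hi+B.hi = [17.1+3.7, -0.1+3.7, 5.9+2.7] = [20.800,3.600,8.600]
diag = √(26²+26²+21.3²) = √1805.69 = 42.493


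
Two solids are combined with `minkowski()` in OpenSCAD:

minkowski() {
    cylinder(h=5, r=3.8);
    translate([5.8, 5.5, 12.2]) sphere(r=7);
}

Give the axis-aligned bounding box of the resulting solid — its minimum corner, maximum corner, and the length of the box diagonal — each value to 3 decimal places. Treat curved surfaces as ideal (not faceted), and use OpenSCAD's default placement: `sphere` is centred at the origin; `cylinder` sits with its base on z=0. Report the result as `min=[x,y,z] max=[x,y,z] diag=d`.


min=[-5.000,-5.300,5.200] max=[16.600,16.300,24.200] diag=35.974

A = translate([5.8, 5.5, 12.2]) sphere(r=7) → bbox [-1.2,-1.5,5.2] .. [12.8,12.5,19.2]
B = cylinder(h=5, r=3.8) → bbox [-3.8,-3.8,0] .. [3.8,3.8,5]
lo = A.lo+B.lo = [-1.2-3.8, -1.5-3.8, 5.2+0] = [-5.000,-5.300,5.200]
hi = A.hi+B.hi = [12.8+3.8, 12.5+3.8, 19.2+5] = [16.600,16.300,24.200]
diag = √(21.6²+21.6²+19²) = √1294.12 = 35.974


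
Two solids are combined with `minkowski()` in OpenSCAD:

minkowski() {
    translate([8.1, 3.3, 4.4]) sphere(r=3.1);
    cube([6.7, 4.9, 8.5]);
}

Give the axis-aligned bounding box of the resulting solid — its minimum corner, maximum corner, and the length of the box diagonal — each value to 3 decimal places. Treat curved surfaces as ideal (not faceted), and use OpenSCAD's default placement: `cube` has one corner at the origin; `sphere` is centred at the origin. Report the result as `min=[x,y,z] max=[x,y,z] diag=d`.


A = translate([8.1, 3.3, 4.4]) sphere(r=3.1) → bbox [5,0.2,1.3] .. [11.2,6.4,7.5]
B = cube([6.7, 4.9, 8.5]) → bbox [0,0,0] .. [6.7,4.9,8.5]
lo = A.lo+B.lo = [5+0, 0.2+0, 1.3+0] = [5.000,0.200,1.300]
hi = A.hi+B.hi = [11.2+6.7, 6.4+4.9, 7.5+8.5] = [17.900,11.300,16.000]
diag = √(12.9²+11.1²+14.7²) = √505.71 = 22.488

min=[5.000,0.200,1.300] max=[17.900,11.300,16.000] diag=22.488


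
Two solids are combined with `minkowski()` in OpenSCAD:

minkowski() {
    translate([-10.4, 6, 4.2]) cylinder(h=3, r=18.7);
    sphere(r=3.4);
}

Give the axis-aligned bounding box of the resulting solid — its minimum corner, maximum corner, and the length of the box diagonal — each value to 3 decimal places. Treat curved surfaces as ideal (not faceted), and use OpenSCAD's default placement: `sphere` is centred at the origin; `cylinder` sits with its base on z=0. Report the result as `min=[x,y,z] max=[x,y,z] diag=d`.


min=[-32.500,-16.100,0.800] max=[11.700,28.100,10.600] diag=63.272

A = translate([-10.4, 6, 4.2]) cylinder(h=3, r=18.7) → bbox [-29.1,-12.7,4.2] .. [8.3,24.7,7.2]
B = sphere(r=3.4) → bbox [-3.4,-3.4,-3.4] .. [3.4,3.4,3.4]
lo = A.lo+B.lo = [-29.1-3.4, -12.7-3.4, 4.2-3.4] = [-32.500,-16.100,0.800]
hi = A.hi+B.hi = [8.3+3.4, 24.7+3.4, 7.2+3.4] = [11.700,28.100,10.600]
diag = √(44.2²+44.2²+9.8²) = √4003.32 = 63.272


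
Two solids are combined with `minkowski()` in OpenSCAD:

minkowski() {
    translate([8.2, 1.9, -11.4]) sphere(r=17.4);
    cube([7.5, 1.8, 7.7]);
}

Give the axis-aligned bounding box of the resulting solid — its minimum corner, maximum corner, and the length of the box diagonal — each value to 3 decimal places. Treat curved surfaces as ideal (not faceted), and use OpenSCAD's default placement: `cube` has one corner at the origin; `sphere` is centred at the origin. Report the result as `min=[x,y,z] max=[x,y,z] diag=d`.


A = translate([8.2, 1.9, -11.4]) sphere(r=17.4) → bbox [-9.2,-15.5,-28.8] .. [25.6,19.3,6]
B = cube([7.5, 1.8, 7.7]) → bbox [0,0,0] .. [7.5,1.8,7.7]
lo = A.lo+B.lo = [-9.2+0, -15.5+0, -28.8+0] = [-9.200,-15.500,-28.800]
hi = A.hi+B.hi = [25.6+7.5, 19.3+1.8, 6+7.7] = [33.100,21.100,13.700]
diag = √(42.3²+36.6²+42.5²) = √4935.1 = 70.250

min=[-9.200,-15.500,-28.800] max=[33.100,21.100,13.700] diag=70.250


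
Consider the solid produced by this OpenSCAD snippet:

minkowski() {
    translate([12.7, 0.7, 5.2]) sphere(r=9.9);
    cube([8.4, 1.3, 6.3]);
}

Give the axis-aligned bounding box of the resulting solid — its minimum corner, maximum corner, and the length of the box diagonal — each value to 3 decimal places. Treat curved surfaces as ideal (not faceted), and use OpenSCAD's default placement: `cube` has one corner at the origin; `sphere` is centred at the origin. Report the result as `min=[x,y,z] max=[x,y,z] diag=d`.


A = translate([12.7, 0.7, 5.2]) sphere(r=9.9) → bbox [2.8,-9.2,-4.7] .. [22.6,10.6,15.1]
B = cube([8.4, 1.3, 6.3]) → bbox [0,0,0] .. [8.4,1.3,6.3]
lo = A.lo+B.lo = [2.8+0, -9.2+0, -4.7+0] = [2.800,-9.200,-4.700]
hi = A.hi+B.hi = [22.6+8.4, 10.6+1.3, 15.1+6.3] = [31.000,11.900,21.400]
diag = √(28.2²+21.1²+26.1²) = √1921.66 = 43.837

min=[2.800,-9.200,-4.700] max=[31.000,11.900,21.400] diag=43.837


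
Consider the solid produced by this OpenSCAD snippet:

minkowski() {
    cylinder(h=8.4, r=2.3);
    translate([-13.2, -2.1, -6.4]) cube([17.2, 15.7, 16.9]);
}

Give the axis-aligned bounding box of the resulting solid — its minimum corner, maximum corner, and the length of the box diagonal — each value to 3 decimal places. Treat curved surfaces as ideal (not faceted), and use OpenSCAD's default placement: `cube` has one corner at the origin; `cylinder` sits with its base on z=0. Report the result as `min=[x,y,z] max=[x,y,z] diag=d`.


A = translate([-13.2, -2.1, -6.4]) cube([17.2, 15.7, 16.9]) → bbox [-13.2,-2.1,-6.4] .. [4,13.6,10.5]
B = cylinder(h=8.4, r=2.3) → bbox [-2.3,-2.3,0] .. [2.3,2.3,8.4]
lo = A.lo+B.lo = [-13.2-2.3, -2.1-2.3, -6.4+0] = [-15.500,-4.400,-6.400]
hi = A.hi+B.hi = [4+2.3, 13.6+2.3, 10.5+8.4] = [6.300,15.900,18.900]
diag = √(21.8²+20.3²+25.3²) = √1527.42 = 39.082

min=[-15.500,-4.400,-6.400] max=[6.300,15.900,18.900] diag=39.082


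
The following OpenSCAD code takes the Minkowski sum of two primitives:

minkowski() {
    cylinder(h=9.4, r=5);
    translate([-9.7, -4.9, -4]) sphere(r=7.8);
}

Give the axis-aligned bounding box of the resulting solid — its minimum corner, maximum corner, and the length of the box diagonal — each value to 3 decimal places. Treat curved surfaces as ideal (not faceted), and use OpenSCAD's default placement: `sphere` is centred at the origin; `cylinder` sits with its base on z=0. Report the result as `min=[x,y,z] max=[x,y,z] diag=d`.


A = translate([-9.7, -4.9, -4]) sphere(r=7.8) → bbox [-17.5,-12.7,-11.8] .. [-1.9,2.9,3.8]
B = cylinder(h=9.4, r=5) → bbox [-5,-5,0] .. [5,5,9.4]
lo = A.lo+B.lo = [-17.5-5, -12.7-5, -11.8+0] = [-22.500,-17.700,-11.800]
hi = A.hi+B.hi = [-1.9+5, 2.9+5, 3.8+9.4] = [3.100,7.900,13.200]
diag = √(25.6²+25.6²+25²) = √1935.72 = 43.997

min=[-22.500,-17.700,-11.800] max=[3.100,7.900,13.200] diag=43.997


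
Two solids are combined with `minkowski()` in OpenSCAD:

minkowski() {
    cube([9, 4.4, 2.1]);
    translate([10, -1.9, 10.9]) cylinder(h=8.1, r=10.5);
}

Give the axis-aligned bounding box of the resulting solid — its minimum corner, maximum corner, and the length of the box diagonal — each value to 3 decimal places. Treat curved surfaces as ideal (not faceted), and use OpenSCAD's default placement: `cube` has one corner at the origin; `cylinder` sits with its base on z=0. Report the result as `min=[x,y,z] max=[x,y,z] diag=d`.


min=[-0.500,-12.400,10.900] max=[29.500,13.000,21.100] diag=40.610

A = translate([10, -1.9, 10.9]) cylinder(h=8.1, r=10.5) → bbox [-0.5,-12.4,10.9] .. [20.5,8.6,19]
B = cube([9, 4.4, 2.1]) → bbox [0,0,0] .. [9,4.4,2.1]
lo = A.lo+B.lo = [-0.5+0, -12.4+0, 10.9+0] = [-0.500,-12.400,10.900]
hi = A.hi+B.hi = [20.5+9, 8.6+4.4, 19+2.1] = [29.500,13.000,21.100]
diag = √(30²+25.4²+10.2²) = √1649.2 = 40.610


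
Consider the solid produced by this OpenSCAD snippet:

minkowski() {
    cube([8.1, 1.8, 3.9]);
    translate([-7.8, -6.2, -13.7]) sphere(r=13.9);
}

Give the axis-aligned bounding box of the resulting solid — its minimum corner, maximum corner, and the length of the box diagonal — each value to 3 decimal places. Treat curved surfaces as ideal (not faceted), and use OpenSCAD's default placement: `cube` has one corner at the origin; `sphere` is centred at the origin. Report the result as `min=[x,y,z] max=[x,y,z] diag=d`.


min=[-21.700,-20.100,-27.600] max=[14.200,9.500,4.100] diag=56.302

A = translate([-7.8, -6.2, -13.7]) sphere(r=13.9) → bbox [-21.7,-20.1,-27.6] .. [6.1,7.7,0.2]
B = cube([8.1, 1.8, 3.9]) → bbox [0,0,0] .. [8.1,1.8,3.9]
lo = A.lo+B.lo = [-21.7+0, -20.1+0, -27.6+0] = [-21.700,-20.100,-27.600]
hi = A.hi+B.hi = [6.1+8.1, 7.7+1.8, 0.2+3.9] = [14.200,9.500,4.100]
diag = √(35.9²+29.6²+31.7²) = √3169.86 = 56.302


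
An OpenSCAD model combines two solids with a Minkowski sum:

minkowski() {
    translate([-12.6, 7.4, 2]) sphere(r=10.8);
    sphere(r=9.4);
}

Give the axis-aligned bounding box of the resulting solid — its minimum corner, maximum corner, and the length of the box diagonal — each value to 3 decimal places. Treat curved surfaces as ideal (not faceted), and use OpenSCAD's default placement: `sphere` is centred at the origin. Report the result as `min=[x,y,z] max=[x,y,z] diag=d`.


min=[-32.800,-12.800,-18.200] max=[7.600,27.600,22.200] diag=69.975

A = translate([-12.6, 7.4, 2]) sphere(r=10.8) → bbox [-23.4,-3.4,-8.8] .. [-1.8,18.2,12.8]
B = sphere(r=9.4) → bbox [-9.4,-9.4,-9.4] .. [9.4,9.4,9.4]
lo = A.lo+B.lo = [-23.4-9.4, -3.4-9.4, -8.8-9.4] = [-32.800,-12.800,-18.200]
hi = A.hi+B.hi = [-1.8+9.4, 18.2+9.4, 12.8+9.4] = [7.600,27.600,22.200]
diag = √(40.4²+40.4²+40.4²) = √4896.48 = 69.975


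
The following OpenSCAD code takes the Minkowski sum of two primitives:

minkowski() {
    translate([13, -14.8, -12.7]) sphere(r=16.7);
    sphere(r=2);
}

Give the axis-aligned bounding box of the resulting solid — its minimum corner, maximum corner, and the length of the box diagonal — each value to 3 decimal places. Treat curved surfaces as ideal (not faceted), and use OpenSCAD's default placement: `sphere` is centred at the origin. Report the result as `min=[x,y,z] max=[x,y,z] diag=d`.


min=[-5.700,-33.500,-31.400] max=[31.700,3.900,6.000] diag=64.779

A = translate([13, -14.8, -12.7]) sphere(r=16.7) → bbox [-3.7,-31.5,-29.4] .. [29.7,1.9,4]
B = sphere(r=2) → bbox [-2,-2,-2] .. [2,2,2]
lo = A.lo+B.lo = [-3.7-2, -31.5-2, -29.4-2] = [-5.700,-33.500,-31.400]
hi = A.hi+B.hi = [29.7+2, 1.9+2, 4+2] = [31.700,3.900,6.000]
diag = √(37.4²+37.4²+37.4²) = √4196.28 = 64.779


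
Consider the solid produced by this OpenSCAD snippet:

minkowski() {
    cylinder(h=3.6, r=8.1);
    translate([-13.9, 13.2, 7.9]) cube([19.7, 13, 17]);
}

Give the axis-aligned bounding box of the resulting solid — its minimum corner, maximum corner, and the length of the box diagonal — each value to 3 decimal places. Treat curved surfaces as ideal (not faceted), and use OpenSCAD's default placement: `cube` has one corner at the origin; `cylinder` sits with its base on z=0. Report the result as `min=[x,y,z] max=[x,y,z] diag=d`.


min=[-22.000,5.100,7.900] max=[13.900,34.300,28.500] diag=50.654

A = translate([-13.9, 13.2, 7.9]) cube([19.7, 13, 17]) → bbox [-13.9,13.2,7.9] .. [5.8,26.2,24.9]
B = cylinder(h=3.6, r=8.1) → bbox [-8.1,-8.1,0] .. [8.1,8.1,3.6]
lo = A.lo+B.lo = [-13.9-8.1, 13.2-8.1, 7.9+0] = [-22.000,5.100,7.900]
hi = A.hi+B.hi = [5.8+8.1, 26.2+8.1, 24.9+3.6] = [13.900,34.300,28.500]
diag = √(35.9²+29.2²+20.6²) = √2565.81 = 50.654


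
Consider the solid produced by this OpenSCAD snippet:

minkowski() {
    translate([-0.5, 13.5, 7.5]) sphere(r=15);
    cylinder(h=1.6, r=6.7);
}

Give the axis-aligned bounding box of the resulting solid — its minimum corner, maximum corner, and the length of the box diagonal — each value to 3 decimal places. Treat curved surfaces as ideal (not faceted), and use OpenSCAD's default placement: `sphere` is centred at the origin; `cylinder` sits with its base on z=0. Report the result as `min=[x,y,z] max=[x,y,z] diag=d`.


min=[-22.200,-8.200,-7.500] max=[21.200,35.200,24.100] diag=69.034

A = translate([-0.5, 13.5, 7.5]) sphere(r=15) → bbox [-15.5,-1.5,-7.5] .. [14.5,28.5,22.5]
B = cylinder(h=1.6, r=6.7) → bbox [-6.7,-6.7,0] .. [6.7,6.7,1.6]
lo = A.lo+B.lo = [-15.5-6.7, -1.5-6.7, -7.5+0] = [-22.200,-8.200,-7.500]
hi = A.hi+B.hi = [14.5+6.7, 28.5+6.7, 22.5+1.6] = [21.200,35.200,24.100]
diag = √(43.4²+43.4²+31.6²) = √4765.68 = 69.034


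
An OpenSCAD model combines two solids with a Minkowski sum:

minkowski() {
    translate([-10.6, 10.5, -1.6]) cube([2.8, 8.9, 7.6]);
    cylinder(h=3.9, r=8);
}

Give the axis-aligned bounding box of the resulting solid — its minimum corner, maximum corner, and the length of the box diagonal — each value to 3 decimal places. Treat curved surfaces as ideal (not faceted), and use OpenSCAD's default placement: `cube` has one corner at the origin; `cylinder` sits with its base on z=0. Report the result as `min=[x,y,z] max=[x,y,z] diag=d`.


min=[-18.600,2.500,-1.600] max=[0.200,27.400,9.900] diag=33.252

A = translate([-10.6, 10.5, -1.6]) cube([2.8, 8.9, 7.6]) → bbox [-10.6,10.5,-1.6] .. [-7.8,19.4,6]
B = cylinder(h=3.9, r=8) → bbox [-8,-8,0] .. [8,8,3.9]
lo = A.lo+B.lo = [-10.6-8, 10.5-8, -1.6+0] = [-18.600,2.500,-1.600]
hi = A.hi+B.hi = [-7.8+8, 19.4+8, 6+3.9] = [0.200,27.400,9.900]
diag = √(18.8²+24.9²+11.5²) = √1105.7 = 33.252


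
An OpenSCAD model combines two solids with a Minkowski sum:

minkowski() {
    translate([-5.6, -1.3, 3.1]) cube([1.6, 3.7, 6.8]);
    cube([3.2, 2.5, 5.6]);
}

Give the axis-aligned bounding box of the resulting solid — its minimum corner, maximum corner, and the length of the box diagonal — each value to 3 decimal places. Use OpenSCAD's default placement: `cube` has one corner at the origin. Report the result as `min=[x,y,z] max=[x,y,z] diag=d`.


A = translate([-5.6, -1.3, 3.1]) cube([1.6, 3.7, 6.8]) → bbox [-5.6,-1.3,3.1] .. [-4,2.4,9.9]
B = cube([3.2, 2.5, 5.6]) → bbox [0,0,0] .. [3.2,2.5,5.6]
lo = A.lo+B.lo = [-5.6+0, -1.3+0, 3.1+0] = [-5.600,-1.300,3.100]
hi = A.hi+B.hi = [-4+3.2, 2.4+2.5, 9.9+5.6] = [-0.800,4.900,15.500]
diag = √(4.8²+6.2²+12.4²) = √215.24 = 14.671

min=[-5.600,-1.300,3.100] max=[-0.800,4.900,15.500] diag=14.671


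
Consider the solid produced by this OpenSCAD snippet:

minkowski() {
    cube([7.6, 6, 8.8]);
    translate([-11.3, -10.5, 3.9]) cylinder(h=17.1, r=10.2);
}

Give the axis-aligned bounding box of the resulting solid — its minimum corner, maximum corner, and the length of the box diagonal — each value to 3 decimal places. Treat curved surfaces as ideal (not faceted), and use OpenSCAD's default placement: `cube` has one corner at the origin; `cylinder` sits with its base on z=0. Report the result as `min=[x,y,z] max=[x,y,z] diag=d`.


min=[-21.500,-20.700,3.900] max=[6.500,5.700,29.800] diag=46.387

A = translate([-11.3, -10.5, 3.9]) cylinder(h=17.1, r=10.2) → bbox [-21.5,-20.7,3.9] .. [-1.1,-0.3,21]
B = cube([7.6, 6, 8.8]) → bbox [0,0,0] .. [7.6,6,8.8]
lo = A.lo+B.lo = [-21.5+0, -20.7+0, 3.9+0] = [-21.500,-20.700,3.900]
hi = A.hi+B.hi = [-1.1+7.6, -0.3+6, 21+8.8] = [6.500,5.700,29.800]
diag = √(28²+26.4²+25.9²) = √2151.77 = 46.387


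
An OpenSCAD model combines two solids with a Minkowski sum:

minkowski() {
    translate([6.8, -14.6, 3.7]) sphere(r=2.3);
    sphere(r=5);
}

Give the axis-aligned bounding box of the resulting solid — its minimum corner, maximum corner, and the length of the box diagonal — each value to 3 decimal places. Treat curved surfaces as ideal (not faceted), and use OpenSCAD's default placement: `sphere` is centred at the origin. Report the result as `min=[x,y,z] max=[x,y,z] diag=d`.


min=[-0.500,-21.900,-3.600] max=[14.100,-7.300,11.000] diag=25.288

A = translate([6.8, -14.6, 3.7]) sphere(r=2.3) → bbox [4.5,-16.9,1.4] .. [9.1,-12.3,6]
B = sphere(r=5) → bbox [-5,-5,-5] .. [5,5,5]
lo = A.lo+B.lo = [4.5-5, -16.9-5, 1.4-5] = [-0.500,-21.900,-3.600]
hi = A.hi+B.hi = [9.1+5, -12.3+5, 6+5] = [14.100,-7.300,11.000]
diag = √(14.6²+14.6²+14.6²) = √639.48 = 25.288


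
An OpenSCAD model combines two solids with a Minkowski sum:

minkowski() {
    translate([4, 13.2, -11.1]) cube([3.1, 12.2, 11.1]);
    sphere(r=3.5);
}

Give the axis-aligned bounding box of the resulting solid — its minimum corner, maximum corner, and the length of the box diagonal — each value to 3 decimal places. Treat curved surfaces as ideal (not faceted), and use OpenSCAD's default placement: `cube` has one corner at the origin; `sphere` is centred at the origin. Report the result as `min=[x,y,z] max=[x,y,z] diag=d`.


A = translate([4, 13.2, -11.1]) cube([3.1, 12.2, 11.1]) → bbox [4,13.2,-11.1] .. [7.1,25.4,0]
B = sphere(r=3.5) → bbox [-3.5,-3.5,-3.5] .. [3.5,3.5,3.5]
lo = A.lo+B.lo = [4-3.5, 13.2-3.5, -11.1-3.5] = [0.500,9.700,-14.600]
hi = A.hi+B.hi = [7.1+3.5, 25.4+3.5, 0+3.5] = [10.600,28.900,3.500]
diag = √(10.1²+19.2²+18.1²) = √798.26 = 28.253

min=[0.500,9.700,-14.600] max=[10.600,28.900,3.500] diag=28.253


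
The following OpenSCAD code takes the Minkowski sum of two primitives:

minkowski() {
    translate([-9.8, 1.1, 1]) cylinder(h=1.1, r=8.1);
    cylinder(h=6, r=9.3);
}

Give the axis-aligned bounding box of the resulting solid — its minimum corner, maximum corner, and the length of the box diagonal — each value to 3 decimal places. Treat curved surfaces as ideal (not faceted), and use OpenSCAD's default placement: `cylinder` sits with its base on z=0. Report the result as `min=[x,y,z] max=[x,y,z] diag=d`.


A = translate([-9.8, 1.1, 1]) cylinder(h=1.1, r=8.1) → bbox [-17.9,-7,1] .. [-1.7,9.2,2.1]
B = cylinder(h=6, r=9.3) → bbox [-9.3,-9.3,0] .. [9.3,9.3,6]
lo = A.lo+B.lo = [-17.9-9.3, -7-9.3, 1+0] = [-27.200,-16.300,1.000]
hi = A.hi+B.hi = [-1.7+9.3, 9.2+9.3, 2.1+6] = [7.600,18.500,8.100]
diag = √(34.8²+34.8²+7.1²) = √2472.49 = 49.724

min=[-27.200,-16.300,1.000] max=[7.600,18.500,8.100] diag=49.724


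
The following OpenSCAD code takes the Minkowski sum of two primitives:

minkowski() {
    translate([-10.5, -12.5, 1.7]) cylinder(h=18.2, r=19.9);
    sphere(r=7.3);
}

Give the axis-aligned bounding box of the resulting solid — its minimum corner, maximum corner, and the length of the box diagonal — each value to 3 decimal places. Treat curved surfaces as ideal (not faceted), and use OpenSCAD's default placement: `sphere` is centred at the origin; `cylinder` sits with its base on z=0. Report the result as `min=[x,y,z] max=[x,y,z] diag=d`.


A = translate([-10.5, -12.5, 1.7]) cylinder(h=18.2, r=19.9) → bbox [-30.4,-32.4,1.7] .. [9.4,7.4,19.9]
B = sphere(r=7.3) → bbox [-7.3,-7.3,-7.3] .. [7.3,7.3,7.3]
lo = A.lo+B.lo = [-30.4-7.3, -32.4-7.3, 1.7-7.3] = [-37.700,-39.700,-5.600]
hi = A.hi+B.hi = [9.4+7.3, 7.4+7.3, 19.9+7.3] = [16.700,14.700,27.200]
diag = √(54.4²+54.4²+32.8²) = √6994.56 = 83.633

min=[-37.700,-39.700,-5.600] max=[16.700,14.700,27.200] diag=83.633


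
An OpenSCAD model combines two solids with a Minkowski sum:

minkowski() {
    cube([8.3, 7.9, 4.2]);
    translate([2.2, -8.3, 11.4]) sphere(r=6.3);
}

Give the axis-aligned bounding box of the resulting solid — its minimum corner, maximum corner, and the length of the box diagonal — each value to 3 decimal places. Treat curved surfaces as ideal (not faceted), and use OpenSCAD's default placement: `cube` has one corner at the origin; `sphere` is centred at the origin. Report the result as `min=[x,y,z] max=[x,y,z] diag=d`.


A = translate([2.2, -8.3, 11.4]) sphere(r=6.3) → bbox [-4.1,-14.6,5.1] .. [8.5,-2,17.7]
B = cube([8.3, 7.9, 4.2]) → bbox [0,0,0] .. [8.3,7.9,4.2]
lo = A.lo+B.lo = [-4.1+0, -14.6+0, 5.1+0] = [-4.100,-14.600,5.100]
hi = A.hi+B.hi = [8.5+8.3, -2+7.9, 17.7+4.2] = [16.800,5.900,21.900]
diag = √(20.9²+20.5²+16.8²) = √1139.3 = 33.754

min=[-4.100,-14.600,5.100] max=[16.800,5.900,21.900] diag=33.754


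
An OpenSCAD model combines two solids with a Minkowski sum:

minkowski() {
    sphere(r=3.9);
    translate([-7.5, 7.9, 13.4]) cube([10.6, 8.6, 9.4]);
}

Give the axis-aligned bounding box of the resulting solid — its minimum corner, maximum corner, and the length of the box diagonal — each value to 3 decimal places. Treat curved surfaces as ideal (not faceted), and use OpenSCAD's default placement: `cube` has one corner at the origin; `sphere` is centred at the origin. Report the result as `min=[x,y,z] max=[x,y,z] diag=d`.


min=[-11.400,4.000,9.500] max=[7.000,20.400,26.700] diag=30.056

A = translate([-7.5, 7.9, 13.4]) cube([10.6, 8.6, 9.4]) → bbox [-7.5,7.9,13.4] .. [3.1,16.5,22.8]
B = sphere(r=3.9) → bbox [-3.9,-3.9,-3.9] .. [3.9,3.9,3.9]
lo = A.lo+B.lo = [-7.5-3.9, 7.9-3.9, 13.4-3.9] = [-11.400,4.000,9.500]
hi = A.hi+B.hi = [3.1+3.9, 16.5+3.9, 22.8+3.9] = [7.000,20.400,26.700]
diag = √(18.4²+16.4²+17.2²) = √903.36 = 30.056


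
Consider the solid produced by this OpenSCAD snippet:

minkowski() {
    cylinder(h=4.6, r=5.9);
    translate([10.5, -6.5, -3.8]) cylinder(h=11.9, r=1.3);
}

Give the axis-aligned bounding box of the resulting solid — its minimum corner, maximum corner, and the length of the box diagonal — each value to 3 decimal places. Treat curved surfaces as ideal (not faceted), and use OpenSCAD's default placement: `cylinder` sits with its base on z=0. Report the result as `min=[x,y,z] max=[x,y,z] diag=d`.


A = translate([10.5, -6.5, -3.8]) cylinder(h=11.9, r=1.3) → bbox [9.2,-7.8,-3.8] .. [11.8,-5.2,8.1]
B = cylinder(h=4.6, r=5.9) → bbox [-5.9,-5.9,0] .. [5.9,5.9,4.6]
lo = A.lo+B.lo = [9.2-5.9, -7.8-5.9, -3.8+0] = [3.300,-13.700,-3.800]
hi = A.hi+B.hi = [11.8+5.9, -5.2+5.9, 8.1+4.6] = [17.700,0.700,12.700]
diag = √(14.4²+14.4²+16.5²) = √686.97 = 26.210

min=[3.300,-13.700,-3.800] max=[17.700,0.700,12.700] diag=26.210


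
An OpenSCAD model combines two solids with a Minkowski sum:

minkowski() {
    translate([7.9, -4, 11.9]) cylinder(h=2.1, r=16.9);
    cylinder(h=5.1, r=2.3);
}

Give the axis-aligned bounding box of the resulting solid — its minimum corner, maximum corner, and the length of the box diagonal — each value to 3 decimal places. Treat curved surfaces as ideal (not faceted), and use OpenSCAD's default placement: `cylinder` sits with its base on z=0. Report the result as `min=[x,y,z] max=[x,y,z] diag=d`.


A = translate([7.9, -4, 11.9]) cylinder(h=2.1, r=16.9) → bbox [-9,-20.9,11.9] .. [24.8,12.9,14]
B = cylinder(h=5.1, r=2.3) → bbox [-2.3,-2.3,0] .. [2.3,2.3,5.1]
lo = A.lo+B.lo = [-9-2.3, -20.9-2.3, 11.9+0] = [-11.300,-23.200,11.900]
hi = A.hi+B.hi = [24.8+2.3, 12.9+2.3, 14+5.1] = [27.100,15.200,19.100]
diag = √(38.4²+38.4²+7.2²) = √3000.96 = 54.781

min=[-11.300,-23.200,11.900] max=[27.100,15.200,19.100] diag=54.781


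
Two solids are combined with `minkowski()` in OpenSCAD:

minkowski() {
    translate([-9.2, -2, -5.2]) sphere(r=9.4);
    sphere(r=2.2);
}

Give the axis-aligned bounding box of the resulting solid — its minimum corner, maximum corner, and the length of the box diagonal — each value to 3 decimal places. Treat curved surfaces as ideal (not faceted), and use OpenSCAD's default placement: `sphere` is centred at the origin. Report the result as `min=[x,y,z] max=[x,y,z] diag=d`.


A = translate([-9.2, -2, -5.2]) sphere(r=9.4) → bbox [-18.6,-11.4,-14.6] .. [0.2,7.4,4.2]
B = sphere(r=2.2) → bbox [-2.2,-2.2,-2.2] .. [2.2,2.2,2.2]
lo = A.lo+B.lo = [-18.6-2.2, -11.4-2.2, -14.6-2.2] = [-20.800,-13.600,-16.800]
hi = A.hi+B.hi = [0.2+2.2, 7.4+2.2, 4.2+2.2] = [2.400,9.600,6.400]
diag = √(23.2²+23.2²+23.2²) = √1614.72 = 40.184

min=[-20.800,-13.600,-16.800] max=[2.400,9.600,6.400] diag=40.184


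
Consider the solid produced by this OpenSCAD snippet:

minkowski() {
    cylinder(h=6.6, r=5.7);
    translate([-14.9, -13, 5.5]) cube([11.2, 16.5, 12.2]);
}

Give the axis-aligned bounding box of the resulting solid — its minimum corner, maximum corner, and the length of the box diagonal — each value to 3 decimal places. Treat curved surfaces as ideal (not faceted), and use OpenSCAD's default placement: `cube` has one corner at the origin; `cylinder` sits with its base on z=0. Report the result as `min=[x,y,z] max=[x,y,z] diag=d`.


min=[-20.600,-18.700,5.500] max=[2.000,9.200,24.300] diag=40.529

A = translate([-14.9, -13, 5.5]) cube([11.2, 16.5, 12.2]) → bbox [-14.9,-13,5.5] .. [-3.7,3.5,17.7]
B = cylinder(h=6.6, r=5.7) → bbox [-5.7,-5.7,0] .. [5.7,5.7,6.6]
lo = A.lo+B.lo = [-14.9-5.7, -13-5.7, 5.5+0] = [-20.600,-18.700,5.500]
hi = A.hi+B.hi = [-3.7+5.7, 3.5+5.7, 17.7+6.6] = [2.000,9.200,24.300]
diag = √(22.6²+27.9²+18.8²) = √1642.61 = 40.529


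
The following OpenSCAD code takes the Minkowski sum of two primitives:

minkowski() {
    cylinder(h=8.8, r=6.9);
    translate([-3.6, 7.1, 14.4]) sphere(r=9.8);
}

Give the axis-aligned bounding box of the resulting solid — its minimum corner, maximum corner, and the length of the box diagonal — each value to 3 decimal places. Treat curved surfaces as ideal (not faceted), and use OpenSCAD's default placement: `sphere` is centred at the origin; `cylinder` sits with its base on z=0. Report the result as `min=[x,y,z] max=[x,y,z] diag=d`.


min=[-20.300,-9.600,4.600] max=[13.100,23.800,33.000] diag=55.115

A = translate([-3.6, 7.1, 14.4]) sphere(r=9.8) → bbox [-13.4,-2.7,4.6] .. [6.2,16.9,24.2]
B = cylinder(h=8.8, r=6.9) → bbox [-6.9,-6.9,0] .. [6.9,6.9,8.8]
lo = A.lo+B.lo = [-13.4-6.9, -2.7-6.9, 4.6+0] = [-20.300,-9.600,4.600]
hi = A.hi+B.hi = [6.2+6.9, 16.9+6.9, 24.2+8.8] = [13.100,23.800,33.000]
diag = √(33.4²+33.4²+28.4²) = √3037.68 = 55.115


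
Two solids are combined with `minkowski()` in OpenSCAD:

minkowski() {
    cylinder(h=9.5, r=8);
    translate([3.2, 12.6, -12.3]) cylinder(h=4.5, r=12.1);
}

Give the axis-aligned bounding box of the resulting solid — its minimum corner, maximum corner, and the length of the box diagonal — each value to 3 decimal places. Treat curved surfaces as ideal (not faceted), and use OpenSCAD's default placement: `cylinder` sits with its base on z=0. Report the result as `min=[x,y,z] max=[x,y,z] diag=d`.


A = translate([3.2, 12.6, -12.3]) cylinder(h=4.5, r=12.1) → bbox [-8.9,0.5,-12.3] .. [15.3,24.7,-7.8]
B = cylinder(h=9.5, r=8) → bbox [-8,-8,0] .. [8,8,9.5]
lo = A.lo+B.lo = [-8.9-8, 0.5-8, -12.3+0] = [-16.900,-7.500,-12.300]
hi = A.hi+B.hi = [15.3+8, 24.7+8, -7.8+9.5] = [23.300,32.700,1.700]
diag = √(40.2²+40.2²+14²) = √3428.08 = 58.550

min=[-16.900,-7.500,-12.300] max=[23.300,32.700,1.700] diag=58.550


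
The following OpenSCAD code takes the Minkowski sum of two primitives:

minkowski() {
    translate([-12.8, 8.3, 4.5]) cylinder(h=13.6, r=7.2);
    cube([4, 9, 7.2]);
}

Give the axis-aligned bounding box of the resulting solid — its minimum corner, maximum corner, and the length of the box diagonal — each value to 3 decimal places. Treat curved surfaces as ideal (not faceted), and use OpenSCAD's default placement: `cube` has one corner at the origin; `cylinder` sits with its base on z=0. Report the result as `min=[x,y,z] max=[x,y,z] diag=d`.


min=[-20.000,1.100,4.500] max=[-1.600,24.500,25.300] diag=36.315

A = translate([-12.8, 8.3, 4.5]) cylinder(h=13.6, r=7.2) → bbox [-20,1.1,4.5] .. [-5.6,15.5,18.1]
B = cube([4, 9, 7.2]) → bbox [0,0,0] .. [4,9,7.2]
lo = A.lo+B.lo = [-20+0, 1.1+0, 4.5+0] = [-20.000,1.100,4.500]
hi = A.hi+B.hi = [-5.6+4, 15.5+9, 18.1+7.2] = [-1.600,24.500,25.300]
diag = √(18.4²+23.4²+20.8²) = √1318.76 = 36.315


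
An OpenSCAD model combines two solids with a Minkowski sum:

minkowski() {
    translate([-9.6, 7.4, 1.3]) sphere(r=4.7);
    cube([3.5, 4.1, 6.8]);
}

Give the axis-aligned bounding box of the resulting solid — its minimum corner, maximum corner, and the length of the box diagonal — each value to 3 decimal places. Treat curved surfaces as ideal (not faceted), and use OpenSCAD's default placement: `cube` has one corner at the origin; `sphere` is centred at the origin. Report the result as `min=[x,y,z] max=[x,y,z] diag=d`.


min=[-14.300,2.700,-3.400] max=[-1.400,16.200,12.800] diag=24.720

A = translate([-9.6, 7.4, 1.3]) sphere(r=4.7) → bbox [-14.3,2.7,-3.4] .. [-4.9,12.1,6]
B = cube([3.5, 4.1, 6.8]) → bbox [0,0,0] .. [3.5,4.1,6.8]
lo = A.lo+B.lo = [-14.3+0, 2.7+0, -3.4+0] = [-14.300,2.700,-3.400]
hi = A.hi+B.hi = [-4.9+3.5, 12.1+4.1, 6+6.8] = [-1.400,16.200,12.800]
diag = √(12.9²+13.5²+16.2²) = √611.1 = 24.720


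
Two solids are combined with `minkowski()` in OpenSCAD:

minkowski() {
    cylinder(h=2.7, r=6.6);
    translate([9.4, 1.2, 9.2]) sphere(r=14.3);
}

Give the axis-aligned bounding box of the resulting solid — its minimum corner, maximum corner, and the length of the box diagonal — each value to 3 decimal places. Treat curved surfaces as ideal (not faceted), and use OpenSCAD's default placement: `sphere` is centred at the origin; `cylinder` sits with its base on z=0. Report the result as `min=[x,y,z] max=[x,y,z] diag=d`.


min=[-11.500,-19.700,-5.100] max=[30.300,22.100,26.200] diag=66.889

A = translate([9.4, 1.2, 9.2]) sphere(r=14.3) → bbox [-4.9,-13.1,-5.1] .. [23.7,15.5,23.5]
B = cylinder(h=2.7, r=6.6) → bbox [-6.6,-6.6,0] .. [6.6,6.6,2.7]
lo = A.lo+B.lo = [-4.9-6.6, -13.1-6.6, -5.1+0] = [-11.500,-19.700,-5.100]
hi = A.hi+B.hi = [23.7+6.6, 15.5+6.6, 23.5+2.7] = [30.300,22.100,26.200]
diag = √(41.8²+41.8²+31.3²) = √4474.17 = 66.889
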